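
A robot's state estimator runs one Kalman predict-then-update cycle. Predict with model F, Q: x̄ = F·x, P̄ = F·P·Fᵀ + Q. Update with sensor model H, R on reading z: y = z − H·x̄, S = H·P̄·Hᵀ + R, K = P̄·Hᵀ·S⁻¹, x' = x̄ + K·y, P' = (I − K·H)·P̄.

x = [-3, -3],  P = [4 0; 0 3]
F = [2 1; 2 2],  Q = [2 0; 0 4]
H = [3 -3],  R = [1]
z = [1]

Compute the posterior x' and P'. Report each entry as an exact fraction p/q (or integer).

x̄ = F·x = [-9, -12]
P̄ = F·P·Fᵀ + Q = [21 22; 22 32]
y = z − H·x̄ = [-8]
S = H·P̄·Hᵀ + R = [82]
K = P̄·Hᵀ·S⁻¹ = [-3/82; -15/41]
x' = x̄ + K·y = [-357/41, -372/41]
P' = (I − K·H)·P̄ = [1713/82 857/41; 857/41 862/41]

x' = [-357/41, -372/41]
P' = [1713/82 857/41; 857/41 862/41]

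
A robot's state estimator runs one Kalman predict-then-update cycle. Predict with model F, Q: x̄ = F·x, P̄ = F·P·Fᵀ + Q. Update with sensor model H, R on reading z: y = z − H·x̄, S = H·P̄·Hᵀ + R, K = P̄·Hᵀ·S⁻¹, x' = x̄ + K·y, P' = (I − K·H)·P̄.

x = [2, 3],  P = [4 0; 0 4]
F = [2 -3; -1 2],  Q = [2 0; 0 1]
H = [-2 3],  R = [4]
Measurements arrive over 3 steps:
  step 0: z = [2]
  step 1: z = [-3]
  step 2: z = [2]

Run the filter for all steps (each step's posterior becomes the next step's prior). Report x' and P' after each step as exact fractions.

step 0: x̄ = F·x = [-5, 4]
step 0: P̄ = F·P·Fᵀ + Q = [54 -32; -32 21]
step 0: y = z − H·x̄ = [-20]
step 0: S = H·P̄·Hᵀ + R = [793]
step 0: K = P̄·Hᵀ·S⁻¹ = [-204/793; 127/793]
step 0: x' = x̄ + K·y = [115/793, 632/793]
step 0: P' = (I − K·H)·P̄ = [1206/793 532/793; 532/793 524/793]
step 1: x̄ = F·x = [-1666/793, 1149/793]
step 1: P̄ = F·P·Fᵀ + Q = [4742/793 -1832/793; -1832/793 1967/793]
step 1: y = z − H·x̄ = [-9158/793]
step 1: S = H·P̄·Hᵀ + R = [61827/793]
step 1: K = P̄·Hᵀ·S⁻¹ = [-14980/61827; 9565/61827]
step 1: x' = x̄ + K·y = [43106/61827, -20879/61827]
step 1: P' = (I − K·H)·P̄ = [86738/61827 37852/61827; 37852/61827 37988/61827]
step 2: x̄ = F·x = [148849/61827, -28288/20609]
step 2: P̄ = F·P·Fᵀ + Q = [358274/61827 -45480/20609; -45480/20609 49703/20609]
step 2: y = z − H·x̄ = [675944/61827]
step 2: S = H·P̄·Hᵀ + R = [4659665/61827]
step 2: K = P̄·Hᵀ·S⁻¹ = [-1125868/4659665; 720207/4659665]
step 2: x' = x̄ + K·y = [-1090741/4659665, 1478024/4659665]
step 2: P' = (I − K·H)·P̄ = [6499718/4659665 2831988/4659665; 2831988/4659665 2848268/4659665]

step 0: x' = [115/793, 632/793], P' = [1206/793 532/793; 532/793 524/793]
step 1: x' = [43106/61827, -20879/61827], P' = [86738/61827 37852/61827; 37852/61827 37988/61827]
step 2: x' = [-1090741/4659665, 1478024/4659665], P' = [6499718/4659665 2831988/4659665; 2831988/4659665 2848268/4659665]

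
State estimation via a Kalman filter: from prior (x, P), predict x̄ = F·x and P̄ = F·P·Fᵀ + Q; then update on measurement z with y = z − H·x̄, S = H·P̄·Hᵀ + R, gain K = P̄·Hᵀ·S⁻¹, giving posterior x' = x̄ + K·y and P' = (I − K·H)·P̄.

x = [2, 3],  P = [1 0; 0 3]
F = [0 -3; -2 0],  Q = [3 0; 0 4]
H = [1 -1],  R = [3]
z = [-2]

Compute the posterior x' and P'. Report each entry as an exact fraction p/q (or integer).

x̄ = F·x = [-9, -4]
P̄ = F·P·Fᵀ + Q = [30 0; 0 8]
y = z − H·x̄ = [3]
S = H·P̄·Hᵀ + R = [41]
K = P̄·Hᵀ·S⁻¹ = [30/41; -8/41]
x' = x̄ + K·y = [-279/41, -188/41]
P' = (I − K·H)·P̄ = [330/41 240/41; 240/41 264/41]

x' = [-279/41, -188/41]
P' = [330/41 240/41; 240/41 264/41]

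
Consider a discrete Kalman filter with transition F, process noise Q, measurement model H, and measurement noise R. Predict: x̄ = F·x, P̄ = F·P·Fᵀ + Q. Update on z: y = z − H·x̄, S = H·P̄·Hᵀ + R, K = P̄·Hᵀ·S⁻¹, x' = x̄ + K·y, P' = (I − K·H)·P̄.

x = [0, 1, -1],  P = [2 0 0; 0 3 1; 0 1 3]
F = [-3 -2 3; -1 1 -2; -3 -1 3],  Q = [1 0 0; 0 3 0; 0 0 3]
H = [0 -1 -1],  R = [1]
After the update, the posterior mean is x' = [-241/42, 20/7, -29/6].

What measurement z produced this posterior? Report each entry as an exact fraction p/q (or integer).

z = [2]

x̄ = F·x = [-5, 3, -4]
P̄ = F·P·Fᵀ + Q = [46 -11 42; -11 16 -10; 42 -10 45]
S = H·P̄·Hᵀ + R = [42]
K = P̄·Hᵀ·S⁻¹ = [-31/42; -1/7; -5/6]
x' − x̄ = [-31/42, -1/7, -5/6] = K·y
y = (KᵀK)⁻¹·Kᵀ·(x' − x̄) = [1]
z = y + H·x̄ = [1] + [1] = [2]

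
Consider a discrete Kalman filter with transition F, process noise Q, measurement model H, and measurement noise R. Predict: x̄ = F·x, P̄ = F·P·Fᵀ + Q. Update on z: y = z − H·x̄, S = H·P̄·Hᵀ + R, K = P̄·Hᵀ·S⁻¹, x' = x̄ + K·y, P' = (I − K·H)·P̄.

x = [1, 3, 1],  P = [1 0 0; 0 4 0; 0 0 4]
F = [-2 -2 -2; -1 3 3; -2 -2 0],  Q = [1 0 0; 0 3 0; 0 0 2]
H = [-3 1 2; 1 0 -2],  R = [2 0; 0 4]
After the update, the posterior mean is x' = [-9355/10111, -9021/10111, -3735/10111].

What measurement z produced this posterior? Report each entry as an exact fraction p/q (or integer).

x̄ = F·x = [-10, 11, -8]
P̄ = F·P·Fᵀ + Q = [37 -46 20; -46 76 -22; 20 -22 22]
S = H·P̄·Hᵀ + R = [447 -41; -41 49]
K = P̄·Hᵀ·S⁻¹ = [-2928/10111 -3069/10111; 4124/10111 3038/10111; -1423/10111 -6143/10111]
x' − x̄ = [91755/10111, -120242/10111, 77153/10111] = K·y
y = (KᵀK)⁻¹·Kᵀ·(x' − x̄) = [-24, -7]
z = y + H·x̄ = [-24, -7] + [25, 6] = [1, -1]

z = [1, -1]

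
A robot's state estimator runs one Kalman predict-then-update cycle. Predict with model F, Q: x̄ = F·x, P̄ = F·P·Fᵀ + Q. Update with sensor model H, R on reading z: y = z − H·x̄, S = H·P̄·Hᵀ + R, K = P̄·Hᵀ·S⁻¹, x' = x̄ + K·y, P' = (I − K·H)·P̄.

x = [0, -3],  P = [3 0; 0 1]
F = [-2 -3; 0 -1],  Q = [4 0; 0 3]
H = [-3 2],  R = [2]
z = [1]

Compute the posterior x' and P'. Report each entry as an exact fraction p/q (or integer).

x' = [5/3, 599/207]
P' = [2 8/3; 8/3 827/207]

x̄ = F·x = [9, 3]
P̄ = F·P·Fᵀ + Q = [25 3; 3 4]
y = z − H·x̄ = [22]
S = H·P̄·Hᵀ + R = [207]
K = P̄·Hᵀ·S⁻¹ = [-1/3; -1/207]
x' = x̄ + K·y = [5/3, 599/207]
P' = (I − K·H)·P̄ = [2 8/3; 8/3 827/207]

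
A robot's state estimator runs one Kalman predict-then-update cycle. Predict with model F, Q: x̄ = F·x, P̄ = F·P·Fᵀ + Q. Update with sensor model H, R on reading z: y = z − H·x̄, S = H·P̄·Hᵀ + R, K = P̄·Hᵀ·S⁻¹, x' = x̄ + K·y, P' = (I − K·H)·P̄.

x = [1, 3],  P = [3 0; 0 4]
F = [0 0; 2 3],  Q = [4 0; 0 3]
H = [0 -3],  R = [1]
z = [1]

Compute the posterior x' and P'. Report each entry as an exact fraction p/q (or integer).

x' = [0, -71/230]
P' = [4 0; 0 51/460]

x̄ = F·x = [0, 11]
P̄ = F·P·Fᵀ + Q = [4 0; 0 51]
y = z − H·x̄ = [34]
S = H·P̄·Hᵀ + R = [460]
K = P̄·Hᵀ·S⁻¹ = [0; -153/460]
x' = x̄ + K·y = [0, -71/230]
P' = (I − K·H)·P̄ = [4 0; 0 51/460]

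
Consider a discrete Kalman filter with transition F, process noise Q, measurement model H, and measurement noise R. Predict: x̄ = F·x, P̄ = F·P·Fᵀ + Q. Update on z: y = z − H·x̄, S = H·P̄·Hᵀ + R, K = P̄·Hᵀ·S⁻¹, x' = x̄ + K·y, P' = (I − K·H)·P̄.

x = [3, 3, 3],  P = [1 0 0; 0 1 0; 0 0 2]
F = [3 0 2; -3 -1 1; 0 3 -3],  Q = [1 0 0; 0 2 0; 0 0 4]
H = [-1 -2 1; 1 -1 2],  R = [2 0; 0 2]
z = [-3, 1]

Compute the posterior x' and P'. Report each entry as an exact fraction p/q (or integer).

x' = [34297/4976, -18107/4976, -21137/4976]
P' = [32381/4976 -26711/4976 -27013/4976; -26711/4976 25989/4976 25199/4976; -27013/4976 25199/4976 26605/4976]

x̄ = F·x = [15, -9, 0]
P̄ = F·P·Fᵀ + Q = [18 -5 -12; -5 14 -9; -12 -9 31]
y = z − H·x̄ = [-6, -23]
S = H·P̄·Hᵀ + R = [147 134; 134 156]
K = P̄·Hᵀ·S⁻¹ = [-1493/2488 2533/4976; -17/2488 -1151/4976; 805/2488 499/4976]
x' = x̄ + K·y = [34297/4976, -18107/4976, -21137/4976]
P' = (I − K·H)·P̄ = [32381/4976 -26711/4976 -27013/4976; -26711/4976 25989/4976 25199/4976; -27013/4976 25199/4976 26605/4976]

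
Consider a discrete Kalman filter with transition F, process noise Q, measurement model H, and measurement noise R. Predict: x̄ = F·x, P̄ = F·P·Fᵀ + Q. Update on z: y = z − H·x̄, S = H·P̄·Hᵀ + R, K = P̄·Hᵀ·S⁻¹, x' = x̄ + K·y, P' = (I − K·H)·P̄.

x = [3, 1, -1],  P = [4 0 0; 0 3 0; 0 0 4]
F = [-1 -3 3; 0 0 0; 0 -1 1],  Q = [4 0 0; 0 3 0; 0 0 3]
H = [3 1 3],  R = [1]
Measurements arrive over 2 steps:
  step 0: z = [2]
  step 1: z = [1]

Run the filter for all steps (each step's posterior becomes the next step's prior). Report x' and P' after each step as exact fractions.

step 0: x' = [-339/1111, 105/1111, 1033/1111], P' = [2705/1111 -828/1111 -2337/1111; -828/1111 3324/1111 -279/1111; -2337/1111 -279/1111 2461/1111]
step 1: x' = [176499/560411, -16563/560411, 17666/560411], P' = [1310442/560411 -422226/560411 -1122786/560411; -422226/560411 3352467/1120822 -135963/560411; -1122786/560411 -135963/560411 1183214/560411]

step 0: x̄ = F·x = [-9, 0, -2]
step 0: P̄ = F·P·Fᵀ + Q = [71 0 21; 0 3 0; 21 0 10]
step 0: y = z − H·x̄ = [35]
step 0: S = H·P̄·Hᵀ + R = [1111]
step 0: K = P̄·Hᵀ·S⁻¹ = [276/1111; 3/1111; 93/1111]
step 0: x' = x̄ + K·y = [-339/1111, 105/1111, 1033/1111]
step 0: P' = (I − K·H)·P̄ = [2705/1111 -828/1111 -2337/1111; -828/1111 3324/1111 -279/1111; -2337/1111 -279/1111 2461/1111]
step 1: x̄ = F·x = [3123/1111, 0, 928/1111]
step 1: P̄ = F·P·Fᵀ + Q = [73290/1111 0 20538/1111; 0 3 0; 20538/1111 0 9676/1111]
step 1: y = z − H·x̄ = [-11042/1111]
step 1: S = H·P̄·Hᵀ + R = [1120822/1111]
step 1: K = P̄·Hᵀ·S⁻¹ = [140742/560411; 3333/1120822; 45321/560411]
step 1: x' = x̄ + K·y = [176499/560411, -16563/560411, 17666/560411]
step 1: P' = (I − K·H)·P̄ = [1310442/560411 -422226/560411 -1122786/560411; -422226/560411 3352467/1120822 -135963/560411; -1122786/560411 -135963/560411 1183214/560411]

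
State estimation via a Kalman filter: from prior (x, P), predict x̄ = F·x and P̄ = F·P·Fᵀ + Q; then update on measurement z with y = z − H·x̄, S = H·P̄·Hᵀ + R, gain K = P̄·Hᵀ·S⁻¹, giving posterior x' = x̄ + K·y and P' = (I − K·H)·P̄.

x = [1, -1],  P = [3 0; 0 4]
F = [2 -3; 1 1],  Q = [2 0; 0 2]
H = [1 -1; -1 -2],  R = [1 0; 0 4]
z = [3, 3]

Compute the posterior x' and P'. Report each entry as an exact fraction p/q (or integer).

x' = [1181/1019, -1857/1019]
P' = [878/1019 201/1019; 201/1019 1053/2038]

x̄ = F·x = [5, 0]
P̄ = F·P·Fᵀ + Q = [50 -6; -6 9]
y = z − H·x̄ = [-2, 8]
S = H·P̄·Hᵀ + R = [72 -26; -26 66]
K = P̄·Hᵀ·S⁻¹ = [677/1019 -320/1019; -651/2038 -627/2038]
x' = x̄ + K·y = [1181/1019, -1857/1019]
P' = (I − K·H)·P̄ = [878/1019 201/1019; 201/1019 1053/2038]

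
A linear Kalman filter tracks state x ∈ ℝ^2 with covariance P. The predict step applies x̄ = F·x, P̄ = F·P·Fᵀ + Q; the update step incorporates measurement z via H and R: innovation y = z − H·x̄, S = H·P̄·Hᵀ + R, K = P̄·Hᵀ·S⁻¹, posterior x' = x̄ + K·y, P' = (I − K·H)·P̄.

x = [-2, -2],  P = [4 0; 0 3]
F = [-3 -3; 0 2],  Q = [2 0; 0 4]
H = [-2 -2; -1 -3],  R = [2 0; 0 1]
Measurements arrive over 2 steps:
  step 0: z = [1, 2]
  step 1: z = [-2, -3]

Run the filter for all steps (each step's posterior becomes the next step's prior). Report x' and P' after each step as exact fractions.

step 0: x' = [583/1184, -509/592], P' = [7941/5920 -1799/2960; -1799/2960 541/1480]
step 1: x' = [244078/424619, 294628/424619], P' = [2184913/2123095 -967256/2123095; -967256/2123095 617852/2123095]

step 0: x̄ = F·x = [12, -4]
step 0: P̄ = F·P·Fᵀ + Q = [65 -18; -18 16]
step 0: y = z − H·x̄ = [17, 2]
step 0: S = H·P̄·Hᵀ + R = [182 82; 82 102]
step 0: K = P̄·Hᵀ·S⁻¹ = [-4343/5920 2853/5920; 717/2960 -1447/2960]
step 0: x' = x̄ + K·y = [583/1184, -509/592]
step 0: P' = (I − K·H)·P̄ = [7941/5920 -1799/2960; -1799/2960 541/1480]
step 1: x̄ = F·x = [1305/1184, -509/296]
step 1: P̄ = F·P·Fᵀ + Q = [38021/5920 2151/1480; 2151/1480 2021/370]
step 1: y = z − H·x̄ = [-1915/592, -8355/1184]
step 1: S = H·P̄·Hᵀ + R = [18105/296 33889/592; 33889/592 386589/5920]
step 1: K = P̄·Hᵀ·S⁻¹ = [-1217657/2123095 143371/424619; 349404/2123095 -177260/424619]
step 1: x' = x̄ + K·y = [244078/424619, 294628/424619]
step 1: P' = (I − K·H)·P̄ = [2184913/2123095 -967256/2123095; -967256/2123095 617852/2123095]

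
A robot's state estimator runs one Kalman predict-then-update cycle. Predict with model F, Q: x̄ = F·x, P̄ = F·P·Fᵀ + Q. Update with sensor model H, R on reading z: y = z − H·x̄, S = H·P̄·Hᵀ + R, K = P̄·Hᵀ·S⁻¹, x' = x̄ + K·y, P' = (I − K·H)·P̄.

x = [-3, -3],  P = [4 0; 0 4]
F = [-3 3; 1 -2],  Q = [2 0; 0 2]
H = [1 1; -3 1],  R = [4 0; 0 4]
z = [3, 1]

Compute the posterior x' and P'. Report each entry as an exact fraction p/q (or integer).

x' = [59/113, 1464/565]
P' = [48/113 26/113; 26/113 852/565]

x̄ = F·x = [0, 3]
P̄ = F·P·Fᵀ + Q = [74 -36; -36 22]
y = z − H·x̄ = [0, -2]
S = H·P̄·Hᵀ + R = [28 -128; -128 908]
K = P̄·Hᵀ·S⁻¹ = [37/226 -59/226; 491/1130 231/1130]
x' = x̄ + K·y = [59/113, 1464/565]
P' = (I − K·H)·P̄ = [48/113 26/113; 26/113 852/565]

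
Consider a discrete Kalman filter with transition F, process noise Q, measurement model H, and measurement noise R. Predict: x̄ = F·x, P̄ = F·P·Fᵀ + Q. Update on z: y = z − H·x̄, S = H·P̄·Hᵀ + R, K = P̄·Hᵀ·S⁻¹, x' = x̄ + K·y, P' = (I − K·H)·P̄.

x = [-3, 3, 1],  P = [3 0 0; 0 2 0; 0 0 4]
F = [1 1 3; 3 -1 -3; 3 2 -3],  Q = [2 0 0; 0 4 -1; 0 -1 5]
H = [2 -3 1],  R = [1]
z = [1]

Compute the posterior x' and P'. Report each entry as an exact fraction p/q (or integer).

x' = [-2133/389, -1281/389, 834/389]
P' = [5477/389 4244/389 1853/389; 4244/389 10833/778 7658/389; 1853/389 7658/389 19196/389]

x̄ = F·x = [3, -15, -6]
P̄ = F·P·Fᵀ + Q = [43 -29 -23; -29 69 58; -23 58 76]
y = z − H·x̄ = [-44]
S = H·P̄·Hᵀ + R = [778]
K = P̄·Hᵀ·S⁻¹ = [75/389; -207/778; -72/389]
x' = x̄ + K·y = [-2133/389, -1281/389, 834/389]
P' = (I − K·H)·P̄ = [5477/389 4244/389 1853/389; 4244/389 10833/778 7658/389; 1853/389 7658/389 19196/389]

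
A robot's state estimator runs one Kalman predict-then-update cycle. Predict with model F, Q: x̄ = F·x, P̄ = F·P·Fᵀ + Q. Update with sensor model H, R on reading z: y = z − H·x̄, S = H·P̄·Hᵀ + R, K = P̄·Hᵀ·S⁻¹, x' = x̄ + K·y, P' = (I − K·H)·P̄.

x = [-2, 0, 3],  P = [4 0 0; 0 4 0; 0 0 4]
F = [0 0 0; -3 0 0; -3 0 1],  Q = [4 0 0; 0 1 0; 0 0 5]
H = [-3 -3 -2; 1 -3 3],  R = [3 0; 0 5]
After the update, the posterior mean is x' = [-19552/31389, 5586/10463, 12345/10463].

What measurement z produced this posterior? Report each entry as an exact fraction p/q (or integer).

x̄ = F·x = [0, 6, 9]
P̄ = F·P·Fᵀ + Q = [4 0 0; 0 37 36; 0 36 45]
S = H·P̄·Hᵀ + R = [984 -57; -57 99]
K = P̄·Hᵀ·S⁻¹ = [-320/31389 1084/31389; -2032/10463 -1487/10463; -2007/10463 1698/10463]
x' − x̄ = [-19552/31389, -57192/10463, -81822/10463] = K·y
y = (KᵀK)⁻¹·Kᵀ·(x' − x̄) = [34, -8]
z = y + H·x̄ = [34, -8] + [-36, 9] = [-2, 1]

z = [-2, 1]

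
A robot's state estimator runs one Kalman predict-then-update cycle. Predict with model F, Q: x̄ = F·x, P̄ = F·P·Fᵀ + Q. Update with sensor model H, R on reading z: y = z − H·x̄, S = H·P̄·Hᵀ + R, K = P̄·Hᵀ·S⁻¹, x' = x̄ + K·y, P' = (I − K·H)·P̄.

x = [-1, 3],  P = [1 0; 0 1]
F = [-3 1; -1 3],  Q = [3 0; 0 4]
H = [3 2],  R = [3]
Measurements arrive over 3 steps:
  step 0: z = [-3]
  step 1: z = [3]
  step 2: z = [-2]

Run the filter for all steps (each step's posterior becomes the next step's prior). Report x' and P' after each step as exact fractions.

step 0: x' = [-603/248, 297/124], P' = [623/248 -429/124; -429/124 339/62]
step 1: x' = [488916/366511, -166755/366511], P' = [572073/366511 -756711/366511; -756711/366511 1257294/366511]
step 2: x' = [-461516115/337749931, 345305468/337749931], P' = [528438606/337749931 -699286401/337749931; -699286401/337749931 1161360138/337749931]

step 0: x̄ = F·x = [6, 10]
step 0: P̄ = F·P·Fᵀ + Q = [13 6; 6 14]
step 0: y = z − H·x̄ = [-41]
step 0: S = H·P̄·Hᵀ + R = [248]
step 0: K = P̄·Hᵀ·S⁻¹ = [51/248; 23/124]
step 0: x' = x̄ + K·y = [-603/248, 297/124]
step 0: P' = (I − K·H)·P̄ = [623/248 -429/124; -429/124 339/62]
step 1: x̄ = F·x = [2403/248, 2385/248]
step 1: P̄ = F·P·Fᵀ + Q = [12855/248 14517/248; 14517/248 18967/248]
step 1: y = z − H·x̄ = [-11235/248]
step 1: S = H·P̄·Hᵀ + R = [366511/248]
step 1: K = P̄·Hᵀ·S⁻¹ = [67599/366511; 81485/366511]
step 1: x' = x̄ + K·y = [488916/366511, -166755/366511]
step 1: P' = (I − K·H)·P̄ = [572073/366511 -756711/366511; -756711/366511 1257294/366511]
step 2: x̄ = F·x = [-1633503/366511, -989181/366511]
step 2: P̄ = F·P·Fᵀ + Q = [12045750/366511 13055211/366511; 13055211/366511 17894029/366511]
step 2: y = z − H·x̄ = [6145849/366511]
step 2: S = H·P̄·Hᵀ + R = [337749931/366511]
step 2: K = P̄·Hᵀ·S⁻¹ = [62247672/337749931; 74953691/337749931]
step 2: x' = x̄ + K·y = [-461516115/337749931, 345305468/337749931]
step 2: P' = (I − K·H)·P̄ = [528438606/337749931 -699286401/337749931; -699286401/337749931 1161360138/337749931]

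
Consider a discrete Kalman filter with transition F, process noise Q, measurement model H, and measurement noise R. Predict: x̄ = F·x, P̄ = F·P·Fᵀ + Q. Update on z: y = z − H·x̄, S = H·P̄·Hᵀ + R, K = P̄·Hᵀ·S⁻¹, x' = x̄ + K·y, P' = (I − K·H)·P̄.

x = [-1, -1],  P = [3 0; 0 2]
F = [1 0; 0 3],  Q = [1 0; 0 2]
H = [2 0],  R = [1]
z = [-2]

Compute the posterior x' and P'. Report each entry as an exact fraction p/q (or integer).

x' = [-1, -3]
P' = [4/17 0; 0 20]

x̄ = F·x = [-1, -3]
P̄ = F·P·Fᵀ + Q = [4 0; 0 20]
y = z − H·x̄ = [0]
S = H·P̄·Hᵀ + R = [17]
K = P̄·Hᵀ·S⁻¹ = [8/17; 0]
x' = x̄ + K·y = [-1, -3]
P' = (I − K·H)·P̄ = [4/17 0; 0 20]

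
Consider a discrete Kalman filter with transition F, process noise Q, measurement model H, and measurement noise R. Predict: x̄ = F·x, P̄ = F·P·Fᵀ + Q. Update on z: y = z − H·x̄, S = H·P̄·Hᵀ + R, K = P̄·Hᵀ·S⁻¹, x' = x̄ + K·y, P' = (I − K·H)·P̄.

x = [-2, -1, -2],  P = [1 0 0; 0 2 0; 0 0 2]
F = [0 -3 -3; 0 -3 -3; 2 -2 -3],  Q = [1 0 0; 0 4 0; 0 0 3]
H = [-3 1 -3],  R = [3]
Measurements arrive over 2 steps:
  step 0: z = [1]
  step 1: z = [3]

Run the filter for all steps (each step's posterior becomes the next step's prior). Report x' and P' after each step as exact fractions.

step 0: x̄ = F·x = [9, 9, 4]
step 0: P̄ = F·P·Fᵀ + Q = [37 36 30; 36 40 30; 30 30 33]
step 0: y = z − H·x̄ = [31]
step 0: S = H·P̄·Hᵀ + R = [817]
step 0: K = P̄·Hᵀ·S⁻¹ = [-165/817; -158/817; -159/817]
step 0: x' = x̄ + K·y = [2238/817, 2455/817, -1661/817]
step 0: P' = (I − K·H)·P̄ = [3004/817 3342/817 -1725/817; 3342/817 7716/817 -612/817; -1725/817 -612/817 1680/817]
step 1: x̄ = F·x = [-2382/817, -2382/817, 4549/817]
step 1: P̄ = F·P·Fᵀ + Q = [74365/817 73548/817 42534/817; 73548/817 76816/817 42534/817; 42534/817 42534/817 47071/817]
step 1: y = z − H·x̄ = [11334/817]
step 1: S = H·P̄·Hᵀ + R = [1241311/817]
step 1: K = P̄·Hᵀ·S⁻¹ = [-277149/1241311; -271430/1241311; -226281/1241311]
step 1: x' = x̄ + K·y = [-7463904/1241311, -7384566/1241311, 3772405/1241311]
step 1: P' = (I − K·H)·P̄ = [18970042/1241311 19668774/1241311 -12136635/1241311; 19668774/1241311 26534028/1241311 -10552668/1241311; -12136635/1241311 -10552668/1241311 8845360/1241311]

step 0: x' = [2238/817, 2455/817, -1661/817], P' = [3004/817 3342/817 -1725/817; 3342/817 7716/817 -612/817; -1725/817 -612/817 1680/817]
step 1: x' = [-7463904/1241311, -7384566/1241311, 3772405/1241311], P' = [18970042/1241311 19668774/1241311 -12136635/1241311; 19668774/1241311 26534028/1241311 -10552668/1241311; -12136635/1241311 -10552668/1241311 8845360/1241311]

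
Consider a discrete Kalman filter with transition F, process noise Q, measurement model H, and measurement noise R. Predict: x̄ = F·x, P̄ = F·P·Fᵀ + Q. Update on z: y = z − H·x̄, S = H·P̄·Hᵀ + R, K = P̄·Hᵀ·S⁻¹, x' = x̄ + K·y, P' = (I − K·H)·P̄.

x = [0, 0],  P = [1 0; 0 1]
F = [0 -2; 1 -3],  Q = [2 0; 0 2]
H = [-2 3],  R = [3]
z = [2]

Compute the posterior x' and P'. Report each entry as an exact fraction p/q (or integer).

x̄ = F·x = [0, 0]
P̄ = F·P·Fᵀ + Q = [6 6; 6 12]
y = z − H·x̄ = [2]
S = H·P̄·Hᵀ + R = [63]
K = P̄·Hᵀ·S⁻¹ = [2/21; 8/21]
x' = x̄ + K·y = [4/21, 16/21]
P' = (I − K·H)·P̄ = [38/7 26/7; 26/7 20/7]

x' = [4/21, 16/21]
P' = [38/7 26/7; 26/7 20/7]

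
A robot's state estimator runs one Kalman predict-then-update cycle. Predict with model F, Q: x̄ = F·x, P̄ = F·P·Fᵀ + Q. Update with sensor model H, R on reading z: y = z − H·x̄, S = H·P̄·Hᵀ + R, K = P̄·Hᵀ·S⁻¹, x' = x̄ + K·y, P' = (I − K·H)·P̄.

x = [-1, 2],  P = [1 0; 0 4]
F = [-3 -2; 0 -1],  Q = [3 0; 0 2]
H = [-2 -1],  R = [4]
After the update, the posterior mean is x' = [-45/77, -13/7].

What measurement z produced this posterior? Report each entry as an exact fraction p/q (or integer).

x̄ = F·x = [-1, -2]
P̄ = F·P·Fᵀ + Q = [28 8; 8 6]
S = H·P̄·Hᵀ + R = [154]
K = P̄·Hᵀ·S⁻¹ = [-32/77; -1/7]
x' − x̄ = [32/77, 1/7] = K·y
y = (KᵀK)⁻¹·Kᵀ·(x' − x̄) = [-1]
z = y + H·x̄ = [-1] + [4] = [3]

z = [3]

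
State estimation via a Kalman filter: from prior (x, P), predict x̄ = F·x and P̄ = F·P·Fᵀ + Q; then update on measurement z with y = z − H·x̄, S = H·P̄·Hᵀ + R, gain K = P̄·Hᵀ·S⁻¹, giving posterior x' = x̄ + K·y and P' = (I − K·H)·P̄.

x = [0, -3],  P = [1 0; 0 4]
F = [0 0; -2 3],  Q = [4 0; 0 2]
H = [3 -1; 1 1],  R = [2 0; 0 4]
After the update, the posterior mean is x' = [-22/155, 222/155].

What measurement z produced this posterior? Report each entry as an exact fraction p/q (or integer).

z = [-2, 2]

x̄ = F·x = [0, -9]
P̄ = F·P·Fᵀ + Q = [4 0; 0 42]
S = H·P̄·Hᵀ + R = [80 -30; -30 50]
K = P̄·Hᵀ·S⁻¹ = [36/155 34/155; -42/155 21/31]
x' − x̄ = [-22/155, 1617/155] = K·y
y = (KᵀK)⁻¹·Kᵀ·(x' − x̄) = [-11, 11]
z = y + H·x̄ = [-11, 11] + [9, -9] = [-2, 2]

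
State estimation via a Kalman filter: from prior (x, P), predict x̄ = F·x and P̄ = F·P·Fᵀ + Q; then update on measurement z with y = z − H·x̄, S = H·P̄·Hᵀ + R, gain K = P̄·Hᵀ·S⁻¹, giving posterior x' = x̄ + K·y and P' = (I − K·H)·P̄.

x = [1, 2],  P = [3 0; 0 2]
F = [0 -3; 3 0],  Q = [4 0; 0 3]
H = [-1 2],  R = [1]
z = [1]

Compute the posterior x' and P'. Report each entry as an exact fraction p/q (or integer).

x̄ = F·x = [-6, 3]
P̄ = F·P·Fᵀ + Q = [22 0; 0 30]
y = z − H·x̄ = [-11]
S = H·P̄·Hᵀ + R = [143]
K = P̄·Hᵀ·S⁻¹ = [-2/13; 60/143]
x' = x̄ + K·y = [-56/13, -21/13]
P' = (I − K·H)·P̄ = [242/13 120/13; 120/13 690/143]

x' = [-56/13, -21/13]
P' = [242/13 120/13; 120/13 690/143]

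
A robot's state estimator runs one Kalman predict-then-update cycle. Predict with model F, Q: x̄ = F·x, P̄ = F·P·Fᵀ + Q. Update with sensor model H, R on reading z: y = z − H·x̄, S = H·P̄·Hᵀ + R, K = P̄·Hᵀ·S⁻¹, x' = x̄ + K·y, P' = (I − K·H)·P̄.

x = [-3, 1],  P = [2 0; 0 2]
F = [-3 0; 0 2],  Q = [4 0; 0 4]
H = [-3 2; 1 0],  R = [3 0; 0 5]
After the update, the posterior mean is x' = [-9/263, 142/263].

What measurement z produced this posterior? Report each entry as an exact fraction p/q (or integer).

x̄ = F·x = [9, 2]
P̄ = F·P·Fᵀ + Q = [22 0; 0 12]
S = H·P̄·Hᵀ + R = [249 -66; -66 27]
K = P̄·Hᵀ·S⁻¹ = [-110/789 374/789; 72/263 176/263]
x' − x̄ = [-2376/263, -384/263] = K·y
y = (KᵀK)⁻¹·Kᵀ·(x' − x̄) = [24, -12]
z = y + H·x̄ = [24, -12] + [-23, 9] = [1, -3]

z = [1, -3]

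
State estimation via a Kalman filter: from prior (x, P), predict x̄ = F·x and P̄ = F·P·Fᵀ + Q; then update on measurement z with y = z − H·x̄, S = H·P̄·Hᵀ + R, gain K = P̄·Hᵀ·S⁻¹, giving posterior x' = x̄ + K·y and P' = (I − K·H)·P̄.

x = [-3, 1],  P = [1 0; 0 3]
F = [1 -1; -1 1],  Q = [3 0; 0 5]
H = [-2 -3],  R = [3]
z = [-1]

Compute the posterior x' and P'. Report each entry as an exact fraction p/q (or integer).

x' = [-131/32, 199/64]
P' = [111/16 -147/32; -147/32 215/64]

x̄ = F·x = [-4, 4]
P̄ = F·P·Fᵀ + Q = [7 -4; -4 9]
y = z − H·x̄ = [3]
S = H·P̄·Hᵀ + R = [64]
K = P̄·Hᵀ·S⁻¹ = [-1/32; -19/64]
x' = x̄ + K·y = [-131/32, 199/64]
P' = (I − K·H)·P̄ = [111/16 -147/32; -147/32 215/64]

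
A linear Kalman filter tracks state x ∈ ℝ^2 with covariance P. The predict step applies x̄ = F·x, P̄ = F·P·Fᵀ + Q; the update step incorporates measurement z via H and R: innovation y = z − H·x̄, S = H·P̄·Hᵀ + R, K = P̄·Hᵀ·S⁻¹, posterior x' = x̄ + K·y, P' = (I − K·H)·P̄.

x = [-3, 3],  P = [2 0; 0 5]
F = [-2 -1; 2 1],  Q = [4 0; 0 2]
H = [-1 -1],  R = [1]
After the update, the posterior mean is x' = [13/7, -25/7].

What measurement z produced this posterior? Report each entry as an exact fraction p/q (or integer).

x̄ = F·x = [3, -3]
P̄ = F·P·Fᵀ + Q = [17 -13; -13 15]
S = H·P̄·Hᵀ + R = [7]
K = P̄·Hᵀ·S⁻¹ = [-4/7; -2/7]
x' − x̄ = [-8/7, -4/7] = K·y
y = (KᵀK)⁻¹·Kᵀ·(x' − x̄) = [2]
z = y + H·x̄ = [2] + [0] = [2]

z = [2]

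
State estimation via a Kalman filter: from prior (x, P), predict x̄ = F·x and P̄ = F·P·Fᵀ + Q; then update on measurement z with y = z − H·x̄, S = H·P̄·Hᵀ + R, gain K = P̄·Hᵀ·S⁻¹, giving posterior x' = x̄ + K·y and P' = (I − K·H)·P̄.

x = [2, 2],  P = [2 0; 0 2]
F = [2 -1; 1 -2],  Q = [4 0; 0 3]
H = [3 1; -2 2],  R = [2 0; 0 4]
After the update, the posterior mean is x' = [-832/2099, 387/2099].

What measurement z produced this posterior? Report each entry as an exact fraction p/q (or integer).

z = [-1, 2]

x̄ = F·x = [2, -2]
P̄ = F·P·Fᵀ + Q = [14 8; 8 13]
S = H·P̄·Hᵀ + R = [189 -26; -26 48]
K = P̄·Hᵀ·S⁻¹ = [522/2099 -242/2099; 509/2099 713/2099]
x' − x̄ = [-5030/2099, 4585/2099] = K·y
y = (KᵀK)⁻¹·Kᵀ·(x' − x̄) = [-5, 10]
z = y + H·x̄ = [-5, 10] + [4, -8] = [-1, 2]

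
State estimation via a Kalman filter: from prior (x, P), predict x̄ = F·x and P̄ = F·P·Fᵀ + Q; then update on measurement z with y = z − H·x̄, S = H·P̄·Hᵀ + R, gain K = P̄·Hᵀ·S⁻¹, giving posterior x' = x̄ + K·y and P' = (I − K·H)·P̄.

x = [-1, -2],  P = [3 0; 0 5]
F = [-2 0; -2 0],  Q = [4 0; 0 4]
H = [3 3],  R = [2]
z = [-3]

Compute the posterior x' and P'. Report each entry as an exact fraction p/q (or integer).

x̄ = F·x = [2, 2]
P̄ = F·P·Fᵀ + Q = [16 12; 12 16]
y = z − H·x̄ = [-15]
S = H·P̄·Hᵀ + R = [506]
K = P̄·Hᵀ·S⁻¹ = [42/253; 42/253]
x' = x̄ + K·y = [-124/253, -124/253]
P' = (I − K·H)·P̄ = [520/253 -492/253; -492/253 520/253]

x' = [-124/253, -124/253]
P' = [520/253 -492/253; -492/253 520/253]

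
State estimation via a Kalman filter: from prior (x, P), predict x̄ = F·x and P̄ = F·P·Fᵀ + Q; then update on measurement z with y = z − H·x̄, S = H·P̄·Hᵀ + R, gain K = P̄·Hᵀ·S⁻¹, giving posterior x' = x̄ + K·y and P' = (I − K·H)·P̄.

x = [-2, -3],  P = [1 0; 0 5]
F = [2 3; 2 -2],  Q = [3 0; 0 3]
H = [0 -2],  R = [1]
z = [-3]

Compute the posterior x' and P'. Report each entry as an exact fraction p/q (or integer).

x̄ = F·x = [-13, 2]
P̄ = F·P·Fᵀ + Q = [52 -26; -26 27]
y = z − H·x̄ = [1]
S = H·P̄·Hᵀ + R = [109]
K = P̄·Hᵀ·S⁻¹ = [52/109; -54/109]
x' = x̄ + K·y = [-1365/109, 164/109]
P' = (I − K·H)·P̄ = [2964/109 -26/109; -26/109 27/109]

x' = [-1365/109, 164/109]
P' = [2964/109 -26/109; -26/109 27/109]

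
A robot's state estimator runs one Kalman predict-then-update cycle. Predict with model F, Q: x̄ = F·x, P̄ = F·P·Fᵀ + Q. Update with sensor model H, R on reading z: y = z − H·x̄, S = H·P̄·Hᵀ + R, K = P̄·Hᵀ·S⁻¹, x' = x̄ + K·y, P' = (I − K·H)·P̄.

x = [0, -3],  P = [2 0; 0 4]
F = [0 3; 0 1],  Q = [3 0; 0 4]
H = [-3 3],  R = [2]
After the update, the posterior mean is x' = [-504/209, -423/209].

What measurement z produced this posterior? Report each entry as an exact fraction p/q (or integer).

z = [1]

x̄ = F·x = [-9, -3]
P̄ = F·P·Fᵀ + Q = [39 12; 12 8]
S = H·P̄·Hᵀ + R = [209]
K = P̄·Hᵀ·S⁻¹ = [-81/209; -12/209]
x' − x̄ = [1377/209, 204/209] = K·y
y = (KᵀK)⁻¹·Kᵀ·(x' − x̄) = [-17]
z = y + H·x̄ = [-17] + [18] = [1]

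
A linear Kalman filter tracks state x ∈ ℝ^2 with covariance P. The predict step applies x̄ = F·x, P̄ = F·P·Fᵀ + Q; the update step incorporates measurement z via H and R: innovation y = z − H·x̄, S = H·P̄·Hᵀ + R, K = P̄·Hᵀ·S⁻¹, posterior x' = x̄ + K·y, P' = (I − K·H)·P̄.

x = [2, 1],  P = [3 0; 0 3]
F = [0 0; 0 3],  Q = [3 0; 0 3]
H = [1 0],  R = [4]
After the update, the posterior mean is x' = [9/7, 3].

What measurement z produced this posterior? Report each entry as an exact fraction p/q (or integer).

z = [3]

x̄ = F·x = [0, 3]
P̄ = F·P·Fᵀ + Q = [3 0; 0 30]
S = H·P̄·Hᵀ + R = [7]
K = P̄·Hᵀ·S⁻¹ = [3/7; 0]
x' − x̄ = [9/7, 0] = K·y
y = (KᵀK)⁻¹·Kᵀ·(x' − x̄) = [3]
z = y + H·x̄ = [3] + [0] = [3]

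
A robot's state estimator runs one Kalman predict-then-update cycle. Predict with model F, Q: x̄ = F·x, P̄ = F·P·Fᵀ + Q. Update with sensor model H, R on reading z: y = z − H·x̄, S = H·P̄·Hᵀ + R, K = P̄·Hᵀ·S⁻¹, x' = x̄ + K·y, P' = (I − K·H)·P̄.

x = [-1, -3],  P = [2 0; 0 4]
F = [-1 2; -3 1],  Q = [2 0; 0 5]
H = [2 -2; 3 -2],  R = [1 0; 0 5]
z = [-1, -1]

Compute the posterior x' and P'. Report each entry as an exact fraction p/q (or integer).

x̄ = F·x = [-5, 0]
P̄ = F·P·Fᵀ + Q = [20 14; 14 27]
y = z − H·x̄ = [9, 14]
S = H·P̄·Hᵀ + R = [77 88; 88 125]
K = P̄·Hᵀ·S⁻¹ = [-1316/1881 128/171; -2194/1881 124/171]
x' = x̄ + K·y = [-1537/1881, -650/1881]
P' = (I − K·H)·P̄ = [8356/1881 9014/1881; 9014/1881 10111/1881]

x' = [-1537/1881, -650/1881]
P' = [8356/1881 9014/1881; 9014/1881 10111/1881]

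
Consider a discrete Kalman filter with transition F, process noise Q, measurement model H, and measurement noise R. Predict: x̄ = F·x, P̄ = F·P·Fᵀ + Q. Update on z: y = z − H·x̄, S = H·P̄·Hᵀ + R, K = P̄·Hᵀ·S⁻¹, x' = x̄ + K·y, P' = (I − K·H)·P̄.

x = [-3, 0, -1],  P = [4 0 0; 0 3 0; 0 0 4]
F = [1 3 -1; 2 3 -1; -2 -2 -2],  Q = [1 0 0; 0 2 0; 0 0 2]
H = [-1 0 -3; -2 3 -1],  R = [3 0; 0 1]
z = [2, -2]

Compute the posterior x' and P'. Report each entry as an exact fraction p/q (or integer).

x̄ = F·x = [-2, -5, 8]
P̄ = F·P·Fᵀ + Q = [36 39 -18; 39 49 -26; -18 -26 46]
y = z − H·x̄ = [24, 17]
S = H·P̄·Hᵀ + R = [345 201; 201 248]
K = P̄·Hᵀ·S⁻¹ = [-2733/15053 6039/15053; -3141/15053 8312/15053; -4024/15053 -2080/15053]
x' = x̄ + K·y = [6965/15053, -9345/15053, -11512/15053]
P' = (I − K·H)·P̄ = [210645/15053 119949/15053 -67482/15053; 119949/15053 70456/15053 -36842/15053; -67482/15053 -36842/15053 26518/15053]

x' = [6965/15053, -9345/15053, -11512/15053]
P' = [210645/15053 119949/15053 -67482/15053; 119949/15053 70456/15053 -36842/15053; -67482/15053 -36842/15053 26518/15053]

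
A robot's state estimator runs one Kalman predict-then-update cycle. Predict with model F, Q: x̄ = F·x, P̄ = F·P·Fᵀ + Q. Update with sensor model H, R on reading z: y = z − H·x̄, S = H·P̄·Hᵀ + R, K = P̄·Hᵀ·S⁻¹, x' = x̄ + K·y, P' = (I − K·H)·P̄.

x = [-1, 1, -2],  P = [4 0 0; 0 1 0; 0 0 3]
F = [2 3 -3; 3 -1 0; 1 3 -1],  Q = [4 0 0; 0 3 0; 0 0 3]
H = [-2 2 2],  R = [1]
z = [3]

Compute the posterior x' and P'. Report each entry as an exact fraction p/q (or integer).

x̄ = F·x = [7, -4, 4]
P̄ = F·P·Fᵀ + Q = [56 21 26; 21 40 9; 26 9 19]
y = z − H·x̄ = [17]
S = H·P̄·Hᵀ + R = [157]
K = P̄·Hᵀ·S⁻¹ = [-18/157; 56/157; 4/157]
x' = x̄ + K·y = [793/157, 324/157, 696/157]
P' = (I − K·H)·P̄ = [8468/157 4305/157 4154/157; 4305/157 3144/157 1189/157; 4154/157 1189/157 2967/157]

x' = [793/157, 324/157, 696/157]
P' = [8468/157 4305/157 4154/157; 4305/157 3144/157 1189/157; 4154/157 1189/157 2967/157]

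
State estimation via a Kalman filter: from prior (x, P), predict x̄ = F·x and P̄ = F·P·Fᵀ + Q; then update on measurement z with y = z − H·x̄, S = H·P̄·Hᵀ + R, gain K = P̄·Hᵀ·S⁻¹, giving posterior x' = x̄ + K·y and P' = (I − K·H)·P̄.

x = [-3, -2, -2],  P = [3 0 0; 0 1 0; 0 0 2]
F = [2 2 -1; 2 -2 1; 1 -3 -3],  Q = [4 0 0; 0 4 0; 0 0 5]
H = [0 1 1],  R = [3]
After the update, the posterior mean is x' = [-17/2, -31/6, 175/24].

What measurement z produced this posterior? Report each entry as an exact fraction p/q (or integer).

z = [2]

x̄ = F·x = [-8, -4, 9]
P̄ = F·P·Fᵀ + Q = [22 6 6; 6 22 6; 6 6 35]
S = H·P̄·Hᵀ + R = [72]
K = P̄·Hᵀ·S⁻¹ = [1/6; 7/18; 41/72]
x' − x̄ = [-1/2, -7/6, -41/24] = K·y
y = (KᵀK)⁻¹·Kᵀ·(x' − x̄) = [-3]
z = y + H·x̄ = [-3] + [5] = [2]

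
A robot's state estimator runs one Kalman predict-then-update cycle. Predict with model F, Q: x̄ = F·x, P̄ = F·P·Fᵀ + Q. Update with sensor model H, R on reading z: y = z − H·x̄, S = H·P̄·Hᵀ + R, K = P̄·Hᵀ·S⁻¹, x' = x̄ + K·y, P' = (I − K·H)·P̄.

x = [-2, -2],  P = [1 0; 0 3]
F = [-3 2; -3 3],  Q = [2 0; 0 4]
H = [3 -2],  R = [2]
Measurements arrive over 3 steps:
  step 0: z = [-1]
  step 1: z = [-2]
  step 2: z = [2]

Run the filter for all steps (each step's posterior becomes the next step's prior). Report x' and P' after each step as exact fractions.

step 0: x̄ = F·x = [2, 0]
step 0: P̄ = F·P·Fᵀ + Q = [23 27; 27 40]
step 0: y = z − H·x̄ = [-7]
step 0: S = H·P̄·Hᵀ + R = [45]
step 0: K = P̄·Hᵀ·S⁻¹ = [1/3; 1/45]
step 0: x' = x̄ + K·y = [-1/3, -7/45]
step 0: P' = (I − K·H)·P̄ = [18 80/3; 80/3 1799/45]
step 1: x̄ = F·x = [31/45, 8/15]
step 1: P̄ = F·P·Fᵀ + Q = [176/45 28/15; 28/15 229/5]
step 1: y = z − H·x̄ = [-3]
step 1: S = H·P̄·Hᵀ + R = [198]
step 1: K = P̄·Hᵀ·S⁻¹ = [4/99; -43/99]
step 1: x' = x̄ + K·y = [281/495, 101/55]
step 1: P' = (I − K·H)·P̄ = [592/165 2644/495; 2644/495 4181/495]
step 2: x̄ = F·x = [65/33, 628/165]
step 2: P̄ = F·P·Fᵀ + Q = [394/99 94/33; 94/33 889/55]
step 2: y = z − H·x̄ = [611/165]
step 2: S = H·P̄·Hᵀ + R = [3756/55]
step 2: K = P̄·Hᵀ·S⁻¹ = [515/5634; -109/313]
step 2: x' = x̄ + K·y = [39013/16902, 2363/939]
step 2: P' = (I − K·H)·P̄ = [28811/8451 1572/313; 1572/313 2467/313]

step 0: x' = [-1/3, -7/45], P' = [18 80/3; 80/3 1799/45]
step 1: x' = [281/495, 101/55], P' = [592/165 2644/495; 2644/495 4181/495]
step 2: x' = [39013/16902, 2363/939], P' = [28811/8451 1572/313; 1572/313 2467/313]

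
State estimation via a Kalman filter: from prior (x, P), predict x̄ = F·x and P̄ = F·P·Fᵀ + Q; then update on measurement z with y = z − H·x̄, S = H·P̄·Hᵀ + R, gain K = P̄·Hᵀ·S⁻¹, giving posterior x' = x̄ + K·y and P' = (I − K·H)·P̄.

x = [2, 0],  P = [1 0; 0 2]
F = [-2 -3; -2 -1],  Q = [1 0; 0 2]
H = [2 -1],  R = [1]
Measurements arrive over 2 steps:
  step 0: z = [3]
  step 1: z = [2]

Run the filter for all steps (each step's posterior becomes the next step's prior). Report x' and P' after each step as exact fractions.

step 0: x' = [8/61, -160/61], P' = [107/61 178/61; 178/61 344/61]
step 1: x' = [6124/13015, -14444/13015], P' = [19991/13015 31424/13015; 31424/13015 58686/13015]

step 0: x̄ = F·x = [-4, -4]
step 0: P̄ = F·P·Fᵀ + Q = [23 10; 10 8]
step 0: y = z − H·x̄ = [7]
step 0: S = H·P̄·Hᵀ + R = [61]
step 0: K = P̄·Hᵀ·S⁻¹ = [36/61; 12/61]
step 0: x' = x̄ + K·y = [8/61, -160/61]
step 0: P' = (I − K·H)·P̄ = [107/61 178/61; 178/61 344/61]
step 1: x̄ = F·x = [464/61, 144/61]
step 1: P̄ = F·P·Fᵀ + Q = [5721/61 2884/61; 2884/61 1606/61]
step 1: y = z − H·x̄ = [-662/61]
step 1: S = H·P̄·Hᵀ + R = [13015/61]
step 1: K = P̄·Hᵀ·S⁻¹ = [8558/13015; 4162/13015]
step 1: x' = x̄ + K·y = [6124/13015, -14444/13015]
step 1: P' = (I − K·H)·P̄ = [19991/13015 31424/13015; 31424/13015 58686/13015]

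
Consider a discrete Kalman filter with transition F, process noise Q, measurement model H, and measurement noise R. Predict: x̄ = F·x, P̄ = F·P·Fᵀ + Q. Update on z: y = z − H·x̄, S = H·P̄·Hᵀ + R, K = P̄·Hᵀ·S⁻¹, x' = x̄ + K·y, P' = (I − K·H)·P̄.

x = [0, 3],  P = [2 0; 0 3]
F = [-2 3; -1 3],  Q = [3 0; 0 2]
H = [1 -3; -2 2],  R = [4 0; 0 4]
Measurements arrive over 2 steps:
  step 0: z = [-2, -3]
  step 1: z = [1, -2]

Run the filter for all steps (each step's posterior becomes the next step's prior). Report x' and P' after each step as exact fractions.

step 0: x̄ = F·x = [9, 9]
step 0: P̄ = F·P·Fᵀ + Q = [38 31; 31 31]
step 0: y = z − H·x̄ = [16, -3]
step 0: S = H·P̄·Hᵀ + R = [135 -14; -14 32]
step 0: K = P̄·Hᵀ·S⁻¹ = [-489/1031 -665/1031; -496/1031 -217/1031]
step 0: x' = x̄ + K·y = [3450/1031, 1994/1031]
step 0: P' = (I − K·H)·P̄ = [2973/1031 1643/1031; 1643/1031 1209/1031]
step 1: x̄ = F·x = [-918/1031, 2532/1031]
step 1: P̄ = F·P·Fᵀ + Q = [6150/1031 2040/1031; 2040/1031 6058/1031]
step 1: y = z − H·x̄ = [9545/1031, -8962/1031]
step 1: S = H·P̄·Hᵀ + R = [52556/1031 -32328/1031; -32328/1031 36636/1031]
step 1: K = P̄·Hᵀ·S⁻¹ = [-10695/35578 -8710/17789; -13389/35578 -6016/53367]
step 1: x' = x̄ + K·y = [20731/35578, -5153/106734]
step 1: P' = (I − K·H)·P̄ = [36825/17789 19405/17789; 19405/17789 46183/53367]

step 0: x' = [3450/1031, 1994/1031], P' = [2973/1031 1643/1031; 1643/1031 1209/1031]
step 1: x' = [20731/35578, -5153/106734], P' = [36825/17789 19405/17789; 19405/17789 46183/53367]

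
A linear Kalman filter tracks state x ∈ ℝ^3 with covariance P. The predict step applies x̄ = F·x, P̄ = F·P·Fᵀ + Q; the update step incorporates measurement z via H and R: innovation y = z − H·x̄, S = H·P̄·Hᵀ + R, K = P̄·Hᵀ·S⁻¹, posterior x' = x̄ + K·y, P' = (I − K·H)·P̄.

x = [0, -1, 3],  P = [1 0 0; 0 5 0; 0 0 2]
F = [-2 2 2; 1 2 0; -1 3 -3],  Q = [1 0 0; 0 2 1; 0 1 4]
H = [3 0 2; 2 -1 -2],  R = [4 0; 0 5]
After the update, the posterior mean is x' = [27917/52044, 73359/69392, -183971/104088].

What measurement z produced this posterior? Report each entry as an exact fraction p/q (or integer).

z = [-2, 3]

x̄ = F·x = [4, -2, -12]
P̄ = F·P·Fᵀ + Q = [33 18 20; 18 23 30; 20 30 68]
S = H·P̄·Hᵀ + R = [813 -228; -228 320]
K = P̄·Hᵀ·S⁻¹ = [2894/13011 3183/17348; 2147/17348 -4073/69392; 4249/26022 -9625/34696]
x' − x̄ = [-180259/52044, 212143/69392, 1065085/104088] = K·y
y = (KᵀK)⁻¹·Kᵀ·(x' − x̄) = [10, -31]
z = y + H·x̄ = [10, -31] + [-12, 34] = [-2, 3]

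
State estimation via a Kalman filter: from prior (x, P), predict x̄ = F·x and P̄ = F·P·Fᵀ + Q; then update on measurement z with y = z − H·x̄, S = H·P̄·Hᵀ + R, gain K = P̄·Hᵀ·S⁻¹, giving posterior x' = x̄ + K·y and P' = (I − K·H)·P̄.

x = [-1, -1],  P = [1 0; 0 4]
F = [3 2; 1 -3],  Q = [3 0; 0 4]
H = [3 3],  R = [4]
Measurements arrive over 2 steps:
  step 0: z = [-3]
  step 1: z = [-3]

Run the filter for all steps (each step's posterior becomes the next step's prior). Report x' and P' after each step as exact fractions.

step 0: x̄ = F·x = [-5, 2]
step 0: P̄ = F·P·Fᵀ + Q = [28 -21; -21 41]
step 0: y = z − H·x̄ = [6]
step 0: S = H·P̄·Hᵀ + R = [247]
step 0: K = P̄·Hᵀ·S⁻¹ = [21/247; 60/247]
step 0: x' = x̄ + K·y = [-1109/247, 854/247]
step 0: P' = (I − K·H)·P̄ = [6475/247 -6447/247; -6447/247 6527/247]
step 1: x̄ = F·x = [-1619/247, -3671/247]
step 1: P̄ = F·P·Fᵀ + Q = [7760/247 25392/247; 25392/247 104888/247]
step 1: y = z − H·x̄ = [15129/247]
step 1: S = H·P̄·Hᵀ + R = [1471876/247]
step 1: K = P̄·Hᵀ·S⁻¹ = [3552/52567; 97710/367969]
step 1: x' = x̄ + K·y = [-126995/52567, 515953/367969]
step 1: P' = (I − K·H)·P̄ = [221264/52567 -216528/52567; -216528/52567 1645976/367969]

step 0: x' = [-1109/247, 854/247], P' = [6475/247 -6447/247; -6447/247 6527/247]
step 1: x' = [-126995/52567, 515953/367969], P' = [221264/52567 -216528/52567; -216528/52567 1645976/367969]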